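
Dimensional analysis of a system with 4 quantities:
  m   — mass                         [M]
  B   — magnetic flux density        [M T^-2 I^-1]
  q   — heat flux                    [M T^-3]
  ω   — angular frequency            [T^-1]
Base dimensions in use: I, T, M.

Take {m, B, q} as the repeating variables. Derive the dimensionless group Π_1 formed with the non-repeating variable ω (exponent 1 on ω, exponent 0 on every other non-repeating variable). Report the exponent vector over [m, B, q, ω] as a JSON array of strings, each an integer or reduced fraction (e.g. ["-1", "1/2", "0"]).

["1/3", "0", "-1/3", "1"]

Exponent matrix [I,T,M] × [m,B,q,ω]:
  I: [ 0 -1  0  0]
  T: [ 0 -2 -3 -1]
  M: [ 1  1  1  0]
RREF → pivots at {m,B,q} ⇒ r = 3
Repeat: m,B,q; free: ω
RREF:
  r0: [   1    0    0 -1/3]
  r1: [   0    1    0    0]
  r2: [   0    0    1  1/3]
Fix exponent of ω at 1; solve each RREF row for its pivot's exponent:
  r0: exp(m) + (-1/3)·1 = 0 ⇒ exp(m) = 1/3
  r1: exp(B) + (0)·1 = 0 ⇒ exp(B) = 0
  r2: exp(q) + (1/3)·1 = 0 ⇒ exp(q) = -1/3
Π_1 = m^(1/3) · q^(-1/3) · ω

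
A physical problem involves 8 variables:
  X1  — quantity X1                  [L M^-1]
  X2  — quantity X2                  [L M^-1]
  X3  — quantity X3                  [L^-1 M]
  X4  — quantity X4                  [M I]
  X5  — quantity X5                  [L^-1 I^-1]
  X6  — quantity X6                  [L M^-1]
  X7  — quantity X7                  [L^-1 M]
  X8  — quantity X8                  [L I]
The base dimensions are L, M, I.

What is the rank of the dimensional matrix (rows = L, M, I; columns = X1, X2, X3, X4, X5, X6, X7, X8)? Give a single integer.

Exponent matrix [L,M,I] × [X1,X2,X3,X4,X5,X6,X7,X8]:
  L: [ 1  1 -1  0 -1  1 -1  1]
  M: [-1 -1  1  1  0 -1  1  0]
  I: [ 0  0  0  1 -1  0  0  1]
RREF → pivots at {X1,X4} ⇒ r = 2

2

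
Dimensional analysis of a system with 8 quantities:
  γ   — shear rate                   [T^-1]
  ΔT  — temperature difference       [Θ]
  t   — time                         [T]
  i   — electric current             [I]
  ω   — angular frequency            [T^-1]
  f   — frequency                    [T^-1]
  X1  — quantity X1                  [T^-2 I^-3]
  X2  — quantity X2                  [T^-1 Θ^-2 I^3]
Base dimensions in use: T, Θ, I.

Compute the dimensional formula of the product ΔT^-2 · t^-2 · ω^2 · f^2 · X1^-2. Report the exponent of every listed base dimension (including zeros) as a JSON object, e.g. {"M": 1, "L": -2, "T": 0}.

{"T": -2, "Θ": -2, "I": 6}

Exponent matrix [T,Θ,I] × [γ,ΔT,t,i,ω,f,X1,X2]:
  T: [-1  0  1  0 -1 -1 -2 -1]
  Θ: [ 0  1  0  0  0  0  0 -2]
  I: [ 0  0  0  1  0  0 -3  3]
  [T]: (-2)·0+(-2)·1+(2)·-1+(2)·-1+(-2)·-2 = -2
  [Θ]: (-2)·1+(-2)·0+(2)·0+(2)·0+(-2)·0 = -2
  [I]: (-2)·0+(-2)·0+(2)·0+(2)·0+(-2)·-3 = 6
⇒ T^-2 Θ^-2 I^6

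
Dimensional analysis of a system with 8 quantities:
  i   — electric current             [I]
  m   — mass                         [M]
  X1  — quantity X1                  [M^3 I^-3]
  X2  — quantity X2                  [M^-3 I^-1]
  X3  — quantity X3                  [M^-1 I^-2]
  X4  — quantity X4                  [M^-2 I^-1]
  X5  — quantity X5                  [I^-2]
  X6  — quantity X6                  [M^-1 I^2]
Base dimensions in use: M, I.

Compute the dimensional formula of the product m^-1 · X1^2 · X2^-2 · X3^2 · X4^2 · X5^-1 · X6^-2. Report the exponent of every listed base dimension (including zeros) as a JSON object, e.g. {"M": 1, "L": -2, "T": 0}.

{"M": 7, "I": -12}

Dimensional matrix (M×I by i×m×X1×X2×X3×X4×X5×X6):
  M: [ 0  1  3 -3 -1 -2  0 -1]
  I: [ 1  0 -3 -1 -2 -1 -2  2]
  [M]: (-1)·1+(2)·3+(-2)·-3+(2)·-1+(2)·-2+(-1)·0+(-2)·-1 = 7
  [I]: (-1)·0+(2)·-3+(-2)·-1+(2)·-2+(2)·-1+(-1)·-2+(-2)·2 = -12
⇒ M^7 I^-12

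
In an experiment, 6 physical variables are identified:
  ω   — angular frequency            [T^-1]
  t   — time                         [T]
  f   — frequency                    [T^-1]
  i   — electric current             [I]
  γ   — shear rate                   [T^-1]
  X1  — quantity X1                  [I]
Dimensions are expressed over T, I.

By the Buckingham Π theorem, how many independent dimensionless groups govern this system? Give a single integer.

Write exponents as rows T,I / cols ω,t,f,i,γ,X1:
  T: [-1  1 -1  0 -1  0]
  I: [ 0  0  0  1  0  1]
Echelon form has 2 nonzero rows (pivots: ω,i)
6 vars − rank 2 = 4 Π groups

4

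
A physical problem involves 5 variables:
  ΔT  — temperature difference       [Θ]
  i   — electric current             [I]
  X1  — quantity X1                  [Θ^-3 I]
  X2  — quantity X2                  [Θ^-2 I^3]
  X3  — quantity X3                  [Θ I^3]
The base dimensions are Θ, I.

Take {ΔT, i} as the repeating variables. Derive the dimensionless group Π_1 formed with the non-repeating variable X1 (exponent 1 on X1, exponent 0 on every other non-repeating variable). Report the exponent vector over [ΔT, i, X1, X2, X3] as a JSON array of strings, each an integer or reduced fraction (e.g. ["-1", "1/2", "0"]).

Write exponents as rows Θ,I / cols ΔT,i,X1,X2,X3:
  Θ: [ 1  0 -3 -2  1]
  I: [ 0  1  1  3  3]
Row reduction gives pivot columns ΔT,i; rank = 2
Repeat: ΔT,i; free: X1,X2,X3
RREF:
  r0: [   1    0   -3   -2    1]
  r1: [   0    1    1    3    3]
Fix exponent of X1 at 1, X2 at 0, X3 at 0; solve each RREF row for its pivot's exponent:
  r0: exp(ΔT) + (-3)·1 = 0 ⇒ exp(ΔT) = 3
  r1: exp(i) + (1)·1 = 0 ⇒ exp(i) = -1
Π_1 = ΔT^3 · i^-1 · X1

["3", "-1", "1", "0", "0"]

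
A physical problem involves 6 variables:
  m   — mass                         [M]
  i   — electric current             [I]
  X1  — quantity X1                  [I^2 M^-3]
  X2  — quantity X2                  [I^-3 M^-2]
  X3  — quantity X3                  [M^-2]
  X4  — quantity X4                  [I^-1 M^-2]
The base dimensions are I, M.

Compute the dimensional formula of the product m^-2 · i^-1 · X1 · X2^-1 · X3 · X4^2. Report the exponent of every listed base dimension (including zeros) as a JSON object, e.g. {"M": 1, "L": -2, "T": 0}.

{"I": 2, "M": -9}

Dimensional matrix (I×M by m×i×X1×X2×X3×X4):
  I: [ 0  1  2 -3  0 -1]
  M: [ 1  0 -3 -2 -2 -2]
  [I]: (-2)·0+(-1)·1+(1)·2+(-1)·-3+(1)·0+(2)·-1 = 2
  [M]: (-2)·1+(-1)·0+(1)·-3+(-1)·-2+(1)·-2+(2)·-2 = -9
⇒ I^2 M^-9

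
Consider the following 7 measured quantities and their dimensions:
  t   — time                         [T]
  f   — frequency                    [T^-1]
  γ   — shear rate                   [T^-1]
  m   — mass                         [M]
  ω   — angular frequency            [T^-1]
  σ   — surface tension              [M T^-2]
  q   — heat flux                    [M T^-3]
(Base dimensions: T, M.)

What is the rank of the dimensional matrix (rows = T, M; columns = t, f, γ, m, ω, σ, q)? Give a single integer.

2

Write exponents as rows T,M / cols t,f,γ,m,ω,σ,q:
  T: [ 1 -1 -1  0 -1 -2 -3]
  M: [ 0  0  0  1  0  1  1]
RREF → pivots at {t,m} ⇒ r = 2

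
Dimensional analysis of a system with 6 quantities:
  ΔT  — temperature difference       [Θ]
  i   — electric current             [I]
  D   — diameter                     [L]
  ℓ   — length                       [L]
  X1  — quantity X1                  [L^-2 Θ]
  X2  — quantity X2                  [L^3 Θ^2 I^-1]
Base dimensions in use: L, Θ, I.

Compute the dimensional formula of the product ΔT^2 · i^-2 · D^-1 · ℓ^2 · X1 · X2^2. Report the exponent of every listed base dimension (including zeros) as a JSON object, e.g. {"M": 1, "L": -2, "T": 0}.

{"L": 5, "Θ": 7, "I": -4}

Write exponents as rows L,Θ,I / cols ΔT,i,D,ℓ,X1,X2:
  L: [ 0  0  1  1 -2  3]
  Θ: [ 1  0  0  0  1  2]
  I: [ 0  1  0  0  0 -1]
  [L]: (2)·0+(-2)·0+(-1)·1+(2)·1+(1)·-2+(2)·3 = 5
  [Θ]: (2)·1+(-2)·0+(-1)·0+(2)·0+(1)·1+(2)·2 = 7
  [I]: (2)·0+(-2)·1+(-1)·0+(2)·0+(1)·0+(2)·-1 = -4
⇒ L^5 Θ^7 I^-4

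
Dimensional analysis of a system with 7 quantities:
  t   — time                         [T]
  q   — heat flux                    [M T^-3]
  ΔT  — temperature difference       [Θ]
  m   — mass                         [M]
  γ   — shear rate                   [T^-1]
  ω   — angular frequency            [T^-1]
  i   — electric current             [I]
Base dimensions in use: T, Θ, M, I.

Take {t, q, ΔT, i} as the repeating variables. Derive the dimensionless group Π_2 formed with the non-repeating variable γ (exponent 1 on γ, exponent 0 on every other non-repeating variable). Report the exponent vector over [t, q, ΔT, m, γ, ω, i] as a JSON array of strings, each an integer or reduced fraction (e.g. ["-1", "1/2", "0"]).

Exponent matrix [T,Θ,M,I] × [t,q,ΔT,m,γ,ω,i]:
  T: [ 1 -3  0  0 -1 -1  0]
  Θ: [ 0  0  1  0  0  0  0]
  M: [ 0  1  0  1  0  0  0]
  I: [ 0  0  0  0  0  0  1]
RREF → pivots at {t,q,ΔT,i} ⇒ r = 4
Repeat: t,q,ΔT,i; free: m,γ,ω
RREF:
  r0: [   1    0    0    3   -1   -1    0]
  r1: [   0    1    0    1    0    0    0]
  r2: [   0    0    1    0    0    0    0]
  r3: [   0    0    0    0    0    0    1]
Fix exponent of γ at 1, m at 0, ω at 0; solve each RREF row for its pivot's exponent:
  r0: exp(t) + (-1)·1 = 0 ⇒ exp(t) = 1
  r1: exp(q) + (0)·1 = 0 ⇒ exp(q) = 0
  r2: exp(ΔT) + (0)·1 = 0 ⇒ exp(ΔT) = 0
  r3: exp(i) + (0)·1 = 0 ⇒ exp(i) = 0
Π_2 = t · γ

["1", "0", "0", "0", "1", "0", "0"]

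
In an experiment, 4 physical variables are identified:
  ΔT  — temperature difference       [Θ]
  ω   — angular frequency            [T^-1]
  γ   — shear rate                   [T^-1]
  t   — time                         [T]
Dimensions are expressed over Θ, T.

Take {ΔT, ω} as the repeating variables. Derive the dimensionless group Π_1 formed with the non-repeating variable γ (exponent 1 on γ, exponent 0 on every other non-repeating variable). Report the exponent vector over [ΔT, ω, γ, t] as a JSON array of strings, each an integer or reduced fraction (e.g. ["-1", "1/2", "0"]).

["0", "-1", "1", "0"]

Exponent matrix [Θ,T] × [ΔT,ω,γ,t]:
  Θ: [ 1  0  0  0]
  T: [ 0 -1 -1  1]
RREF → pivots at {ΔT,ω} ⇒ r = 2
Repeat: ΔT,ω; free: γ,t
RREF:
  r0: [   1    0    0    0]
  r1: [   0    1    1   -1]
Fix exponent of γ at 1, t at 0; solve each RREF row for its pivot's exponent:
  r0: exp(ΔT) + (0)·1 = 0 ⇒ exp(ΔT) = 0
  r1: exp(ω) + (1)·1 = 0 ⇒ exp(ω) = -1
Π_1 = ω^-1 · γ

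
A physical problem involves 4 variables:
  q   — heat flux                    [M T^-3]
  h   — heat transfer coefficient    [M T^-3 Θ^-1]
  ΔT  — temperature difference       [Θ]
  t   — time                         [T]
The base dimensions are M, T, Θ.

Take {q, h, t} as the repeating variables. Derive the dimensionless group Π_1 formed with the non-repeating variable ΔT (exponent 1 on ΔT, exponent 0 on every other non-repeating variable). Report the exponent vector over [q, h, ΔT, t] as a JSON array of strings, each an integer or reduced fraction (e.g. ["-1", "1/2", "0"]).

Exponent matrix [M,T,Θ] × [q,h,ΔT,t]:
  M: [ 1  1  0  0]
  T: [-3 -3  0  1]
  Θ: [ 0 -1  1  0]
Echelon form has 3 nonzero rows (pivots: q,h,t)
Pivot set = {q,h,t}, free = {ΔT}
RREF:
  r0: [   1    0    1    0]
  r1: [   0    1   -1    0]
  r2: [   0    0    0    1]
Fix exponent of ΔT at 1; solve each RREF row for its pivot's exponent:
  r0: exp(q) + (1)·1 = 0 ⇒ exp(q) = -1
  r1: exp(h) + (-1)·1 = 0 ⇒ exp(h) = 1
  r2: exp(t) + (0)·1 = 0 ⇒ exp(t) = 0
Π_1 = q^-1 · h · ΔT

["-1", "1", "1", "0"]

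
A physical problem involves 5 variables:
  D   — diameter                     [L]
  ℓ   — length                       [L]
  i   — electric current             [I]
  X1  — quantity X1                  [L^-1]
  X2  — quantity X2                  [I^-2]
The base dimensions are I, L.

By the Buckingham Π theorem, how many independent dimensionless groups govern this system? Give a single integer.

3

Dimensional matrix (I×L by D×ℓ×i×X1×X2):
  I: [ 0  0  1  0 -2]
  L: [ 1  1  0 -1  0]
Echelon form has 2 nonzero rows (pivots: D,i)
5 vars − rank 2 = 3 Π groups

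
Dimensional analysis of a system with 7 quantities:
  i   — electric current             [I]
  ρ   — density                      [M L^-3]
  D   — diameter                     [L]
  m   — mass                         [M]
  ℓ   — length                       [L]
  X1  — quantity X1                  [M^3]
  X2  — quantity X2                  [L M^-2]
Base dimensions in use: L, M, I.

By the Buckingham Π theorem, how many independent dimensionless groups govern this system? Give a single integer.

Exponent matrix [L,M,I] × [i,ρ,D,m,ℓ,X1,X2]:
  L: [ 0 -3  1  0  1  0  1]
  M: [ 0  1  0  1  0  3 -2]
  I: [ 1  0  0  0  0  0  0]
RREF → pivots at {i,ρ,D} ⇒ r = 3
n=7, r=3 ⇒ 4 dimensionless groups

4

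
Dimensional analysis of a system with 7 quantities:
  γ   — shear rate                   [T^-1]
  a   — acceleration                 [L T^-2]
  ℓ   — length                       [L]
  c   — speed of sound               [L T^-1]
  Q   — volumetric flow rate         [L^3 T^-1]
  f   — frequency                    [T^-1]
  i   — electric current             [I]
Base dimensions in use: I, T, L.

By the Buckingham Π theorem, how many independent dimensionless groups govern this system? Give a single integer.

4

Exponent matrix [I,T,L] × [γ,a,ℓ,c,Q,f,i]:
  I: [ 0  0  0  0  0  0  1]
  T: [-1 -2  0 -1 -1 -1  0]
  L: [ 0  1  1  1  3  0  0]
RREF → pivots at {γ,a,i} ⇒ r = 3
7 vars − rank 3 = 4 Π groups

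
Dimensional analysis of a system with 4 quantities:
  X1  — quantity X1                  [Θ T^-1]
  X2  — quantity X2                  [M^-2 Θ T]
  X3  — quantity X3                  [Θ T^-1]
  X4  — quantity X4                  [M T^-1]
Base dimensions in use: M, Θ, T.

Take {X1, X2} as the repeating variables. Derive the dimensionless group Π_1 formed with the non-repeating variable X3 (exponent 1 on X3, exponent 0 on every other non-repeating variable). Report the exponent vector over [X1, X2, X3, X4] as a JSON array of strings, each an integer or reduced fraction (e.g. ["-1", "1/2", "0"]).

["-1", "0", "1", "0"]

Write exponents as rows M,Θ,T / cols X1,X2,X3,X4:
  M: [ 0 -2  0  1]
  Θ: [ 1  1  1  0]
  T: [-1  1 -1 -1]
Echelon form has 2 nonzero rows (pivots: X1,X2)
Pivot set = {X1,X2}, free = {X3,X4}
RREF:
  r0: [   1    0    1  1/2]
  r1: [   0    1    0 -1/2]
  r2: [   0    0    0    0]
Fix exponent of X3 at 1, X4 at 0; solve each RREF row for its pivot's exponent:
  r0: exp(X1) + (1)·1 = 0 ⇒ exp(X1) = -1
  r1: exp(X2) + (0)·1 = 0 ⇒ exp(X2) = 0
Π_1 = X1^-1 · X3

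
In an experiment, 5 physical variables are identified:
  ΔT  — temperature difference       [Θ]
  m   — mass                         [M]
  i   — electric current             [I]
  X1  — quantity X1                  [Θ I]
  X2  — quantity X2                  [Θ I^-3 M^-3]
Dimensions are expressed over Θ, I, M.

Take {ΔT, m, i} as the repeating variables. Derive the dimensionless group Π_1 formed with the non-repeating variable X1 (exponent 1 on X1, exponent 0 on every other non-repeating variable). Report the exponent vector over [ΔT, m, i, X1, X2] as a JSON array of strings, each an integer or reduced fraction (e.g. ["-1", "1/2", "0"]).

Dimensional matrix (Θ×I×M by ΔT×m×i×X1×X2):
  Θ: [ 1  0  0  1  1]
  I: [ 0  0  1  1 -3]
  M: [ 0  1  0  0 -3]
Echelon form has 3 nonzero rows (pivots: ΔT,m,i)
Pivot set = {ΔT,m,i}, free = {X1,X2}
RREF:
  r0: [   1    0    0    1    1]
  r1: [   0    1    0    0   -3]
  r2: [   0    0    1    1   -3]
Fix exponent of X1 at 1, X2 at 0; solve each RREF row for its pivot's exponent:
  r0: exp(ΔT) + (1)·1 = 0 ⇒ exp(ΔT) = -1
  r1: exp(m) + (0)·1 = 0 ⇒ exp(m) = 0
  r2: exp(i) + (1)·1 = 0 ⇒ exp(i) = -1
Π_1 = ΔT^-1 · i^-1 · X1

["-1", "0", "-1", "1", "0"]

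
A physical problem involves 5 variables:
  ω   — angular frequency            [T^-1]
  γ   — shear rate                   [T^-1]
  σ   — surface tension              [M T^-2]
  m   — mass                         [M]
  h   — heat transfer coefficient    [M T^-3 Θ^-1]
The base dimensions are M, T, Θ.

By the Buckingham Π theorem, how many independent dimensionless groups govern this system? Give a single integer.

2

Exponent matrix [M,T,Θ] × [ω,γ,σ,m,h]:
  M: [ 0  0  1  1  1]
  T: [-1 -1 -2  0 -3]
  Θ: [ 0  0  0  0 -1]
Row reduction gives pivot columns ω,σ,h; rank = 3
5 vars − rank 3 = 2 Π groups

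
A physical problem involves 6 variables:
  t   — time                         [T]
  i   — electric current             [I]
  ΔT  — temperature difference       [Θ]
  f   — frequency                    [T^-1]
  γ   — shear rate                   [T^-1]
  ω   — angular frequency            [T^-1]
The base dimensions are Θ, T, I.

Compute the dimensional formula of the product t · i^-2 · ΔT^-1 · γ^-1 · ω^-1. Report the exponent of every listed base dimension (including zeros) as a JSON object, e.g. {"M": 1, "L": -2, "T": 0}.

Dimensional matrix (Θ×T×I by t×i×ΔT×f×γ×ω):
  Θ: [ 0  0  1  0  0  0]
  T: [ 1  0  0 -1 -1 -1]
  I: [ 0  1  0  0  0  0]
  [Θ]: (1)·0+(-2)·0+(-1)·1+(-1)·0+(-1)·0 = -1
  [T]: (1)·1+(-2)·0+(-1)·0+(-1)·-1+(-1)·-1 = 3
  [I]: (1)·0+(-2)·1+(-1)·0+(-1)·0+(-1)·0 = -2
⇒ Θ^-1 T^3 I^-2

{"Θ": -1, "T": 3, "I": -2}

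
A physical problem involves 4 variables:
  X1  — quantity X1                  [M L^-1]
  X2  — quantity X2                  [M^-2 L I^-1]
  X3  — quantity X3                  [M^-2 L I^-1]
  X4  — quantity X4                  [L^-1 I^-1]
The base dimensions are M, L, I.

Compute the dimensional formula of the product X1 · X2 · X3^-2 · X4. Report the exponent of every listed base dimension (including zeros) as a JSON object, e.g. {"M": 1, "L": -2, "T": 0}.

Write exponents as rows M,L,I / cols X1,X2,X3,X4:
  M: [ 1 -2 -2  0]
  L: [-1  1  1 -1]
  I: [ 0 -1 -1 -1]
  [M]: (1)·1+(1)·-2+(-2)·-2+(1)·0 = 3
  [L]: (1)·-1+(1)·1+(-2)·1+(1)·-1 = -3
  [I]: (1)·0+(1)·-1+(-2)·-1+(1)·-1 = 0
⇒ M^3 L^-3

{"M": 3, "L": -3, "I": 0}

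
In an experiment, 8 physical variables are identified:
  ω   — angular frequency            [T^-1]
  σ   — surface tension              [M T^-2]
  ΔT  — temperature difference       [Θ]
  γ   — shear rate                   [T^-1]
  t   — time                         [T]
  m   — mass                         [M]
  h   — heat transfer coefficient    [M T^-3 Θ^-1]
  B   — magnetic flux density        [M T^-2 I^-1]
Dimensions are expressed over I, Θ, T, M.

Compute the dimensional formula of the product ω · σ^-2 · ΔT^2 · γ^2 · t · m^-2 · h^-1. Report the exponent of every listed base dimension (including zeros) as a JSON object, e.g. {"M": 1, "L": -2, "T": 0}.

Write exponents as rows I,Θ,T,M / cols ω,σ,ΔT,γ,t,m,h,B:
  I: [ 0  0  0  0  0  0  0 -1]
  Θ: [ 0  0  1  0  0  0 -1  0]
  T: [-1 -2  0 -1  1  0 -3 -2]
  M: [ 0  1  0  0  0  1  1  1]
  [I]: (1)·0+(-2)·0+(2)·0+(2)·0+(1)·0+(-2)·0+(-1)·0 = 0
  [Θ]: (1)·0+(-2)·0+(2)·1+(2)·0+(1)·0+(-2)·0+(-1)·-1 = 3
  [T]: (1)·-1+(-2)·-2+(2)·0+(2)·-1+(1)·1+(-2)·0+(-1)·-3 = 5
  [M]: (1)·0+(-2)·1+(2)·0+(2)·0+(1)·0+(-2)·1+(-1)·1 = -5
⇒ Θ^3 T^5 M^-5

{"I": 0, "Θ": 3, "T": 5, "M": -5}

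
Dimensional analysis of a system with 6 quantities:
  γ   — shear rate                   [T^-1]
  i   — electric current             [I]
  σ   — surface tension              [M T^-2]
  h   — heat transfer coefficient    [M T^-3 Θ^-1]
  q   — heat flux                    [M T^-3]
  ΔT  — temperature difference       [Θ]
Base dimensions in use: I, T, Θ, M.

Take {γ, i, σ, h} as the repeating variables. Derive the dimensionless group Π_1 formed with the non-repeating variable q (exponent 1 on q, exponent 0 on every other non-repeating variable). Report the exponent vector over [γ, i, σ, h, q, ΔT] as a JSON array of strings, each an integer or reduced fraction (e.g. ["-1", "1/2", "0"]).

Exponent matrix [I,T,Θ,M] × [γ,i,σ,h,q,ΔT]:
  I: [ 0  1  0  0  0  0]
  T: [-1  0 -2 -3 -3  0]
  Θ: [ 0  0  0 -1  0  1]
  M: [ 0  0  1  1  1  0]
Echelon form has 4 nonzero rows (pivots: γ,i,σ,h)
Pivot set = {γ,i,σ,h}, free = {q,ΔT}
RREF:
  r0: [   1    0    0    0    1    1]
  r1: [   0    1    0    0    0    0]
  r2: [   0    0    1    0    1    1]
  r3: [   0    0    0    1    0   -1]
Fix exponent of q at 1, ΔT at 0; solve each RREF row for its pivot's exponent:
  r0: exp(γ) + (1)·1 = 0 ⇒ exp(γ) = -1
  r1: exp(i) + (0)·1 = 0 ⇒ exp(i) = 0
  r2: exp(σ) + (1)·1 = 0 ⇒ exp(σ) = -1
  r3: exp(h) + (0)·1 = 0 ⇒ exp(h) = 0
Π_1 = γ^-1 · σ^-1 · q

["-1", "0", "-1", "0", "1", "0"]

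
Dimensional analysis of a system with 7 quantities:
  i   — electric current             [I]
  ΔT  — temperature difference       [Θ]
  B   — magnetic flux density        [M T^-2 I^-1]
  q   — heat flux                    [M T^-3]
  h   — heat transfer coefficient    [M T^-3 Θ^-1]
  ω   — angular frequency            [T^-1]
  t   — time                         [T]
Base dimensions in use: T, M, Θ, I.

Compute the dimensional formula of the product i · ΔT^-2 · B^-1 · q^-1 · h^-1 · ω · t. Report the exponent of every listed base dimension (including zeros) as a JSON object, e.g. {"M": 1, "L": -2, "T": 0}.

Dimensional matrix (T×M×Θ×I by i×ΔT×B×q×h×ω×t):
  T: [ 0  0 -2 -3 -3 -1  1]
  M: [ 0  0  1  1  1  0  0]
  Θ: [ 0  1  0  0 -1  0  0]
  I: [ 1  0 -1  0  0  0  0]
  [T]: (1)·0+(-2)·0+(-1)·-2+(-1)·-3+(-1)·-3+(1)·-1+(1)·1 = 8
  [M]: (1)·0+(-2)·0+(-1)·1+(-1)·1+(-1)·1+(1)·0+(1)·0 = -3
  [Θ]: (1)·0+(-2)·1+(-1)·0+(-1)·0+(-1)·-1+(1)·0+(1)·0 = -1
  [I]: (1)·1+(-2)·0+(-1)·-1+(-1)·0+(-1)·0+(1)·0+(1)·0 = 2
⇒ T^8 M^-3 Θ^-1 I^2

{"T": 8, "M": -3, "Θ": -1, "I": 2}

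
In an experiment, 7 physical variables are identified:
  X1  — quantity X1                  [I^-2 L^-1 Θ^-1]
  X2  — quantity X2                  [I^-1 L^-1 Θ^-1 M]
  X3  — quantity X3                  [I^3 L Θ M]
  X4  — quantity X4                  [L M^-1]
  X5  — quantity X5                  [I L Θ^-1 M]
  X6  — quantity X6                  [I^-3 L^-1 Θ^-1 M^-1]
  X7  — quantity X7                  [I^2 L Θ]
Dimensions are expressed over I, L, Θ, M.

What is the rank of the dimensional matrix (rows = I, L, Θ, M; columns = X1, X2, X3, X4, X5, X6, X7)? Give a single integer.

Dimensional matrix (I×L×Θ×M by X1×X2×X3×X4×X5×X6×X7):
  I: [-2 -1  3  0  1 -3  2]
  L: [-1 -1  1  1  1 -1  1]
  Θ: [-1 -1  1  0 -1 -1  1]
  M: [ 0  1  1 -1  1 -1  0]
Echelon form has 3 nonzero rows (pivots: X1,X2,X4)

3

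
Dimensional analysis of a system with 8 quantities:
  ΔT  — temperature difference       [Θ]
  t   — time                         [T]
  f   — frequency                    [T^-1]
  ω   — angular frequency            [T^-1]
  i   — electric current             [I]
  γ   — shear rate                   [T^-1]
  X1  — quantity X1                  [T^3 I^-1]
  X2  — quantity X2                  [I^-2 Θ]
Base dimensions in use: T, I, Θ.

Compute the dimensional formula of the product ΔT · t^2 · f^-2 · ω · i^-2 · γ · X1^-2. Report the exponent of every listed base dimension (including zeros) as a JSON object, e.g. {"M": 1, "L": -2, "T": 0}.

{"T": -4, "I": 0, "Θ": 1}

Dimensional matrix (T×I×Θ by ΔT×t×f×ω×i×γ×X1×X2):
  T: [ 0  1 -1 -1  0 -1  3  0]
  I: [ 0  0  0  0  1  0 -1 -2]
  Θ: [ 1  0  0  0  0  0  0  1]
  [T]: (1)·0+(2)·1+(-2)·-1+(1)·-1+(-2)·0+(1)·-1+(-2)·3 = -4
  [I]: (1)·0+(2)·0+(-2)·0+(1)·0+(-2)·1+(1)·0+(-2)·-1 = 0
  [Θ]: (1)·1+(2)·0+(-2)·0+(1)·0+(-2)·0+(1)·0+(-2)·0 = 1
⇒ T^-4 Θ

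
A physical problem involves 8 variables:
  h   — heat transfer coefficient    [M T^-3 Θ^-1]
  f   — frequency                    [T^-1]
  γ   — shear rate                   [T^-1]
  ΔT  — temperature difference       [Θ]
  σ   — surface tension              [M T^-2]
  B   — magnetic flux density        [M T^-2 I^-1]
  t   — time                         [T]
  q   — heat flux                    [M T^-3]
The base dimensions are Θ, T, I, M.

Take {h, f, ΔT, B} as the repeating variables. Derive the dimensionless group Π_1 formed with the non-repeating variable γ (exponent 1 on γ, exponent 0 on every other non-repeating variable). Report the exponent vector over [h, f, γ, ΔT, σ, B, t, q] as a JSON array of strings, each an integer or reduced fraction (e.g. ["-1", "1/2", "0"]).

Exponent matrix [Θ,T,I,M] × [h,f,γ,ΔT,σ,B,t,q]:
  Θ: [-1  0  0  1  0  0  0  0]
  T: [-3 -1 -1  0 -2 -2  1 -3]
  I: [ 0  0  0  0  0 -1  0  0]
  M: [ 1  0  0  0  1  1  0  1]
RREF → pivots at {h,f,ΔT,B} ⇒ r = 4
Repeat: h,f,ΔT,B; free: γ,σ,t,q
RREF:
  r0: [   1    0    0    0    1    0    0    1]
  r1: [   0    1    1    0   -1    0   -1    0]
  r2: [   0    0    0    1    1    0    0    1]
  r3: [   0    0    0    0    0    1    0    0]
Fix exponent of γ at 1, σ at 0, t at 0, q at 0; solve each RREF row for its pivot's exponent:
  r0: exp(h) + (0)·1 = 0 ⇒ exp(h) = 0
  r1: exp(f) + (1)·1 = 0 ⇒ exp(f) = -1
  r2: exp(ΔT) + (0)·1 = 0 ⇒ exp(ΔT) = 0
  r3: exp(B) + (0)·1 = 0 ⇒ exp(B) = 0
Π_1 = f^-1 · γ

["0", "-1", "1", "0", "0", "0", "0", "0"]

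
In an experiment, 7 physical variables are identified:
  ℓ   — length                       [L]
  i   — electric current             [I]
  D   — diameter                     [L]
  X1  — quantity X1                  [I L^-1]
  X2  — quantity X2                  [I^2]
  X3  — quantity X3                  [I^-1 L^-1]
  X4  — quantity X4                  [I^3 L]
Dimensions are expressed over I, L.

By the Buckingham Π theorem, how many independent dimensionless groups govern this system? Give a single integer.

5

Dimensional matrix (I×L by ℓ×i×D×X1×X2×X3×X4):
  I: [ 0  1  0  1  2 -1  3]
  L: [ 1  0  1 -1  0 -1  1]
Row reduction gives pivot columns ℓ,i; rank = 2
Π count = n − r = 7 − 2 = 5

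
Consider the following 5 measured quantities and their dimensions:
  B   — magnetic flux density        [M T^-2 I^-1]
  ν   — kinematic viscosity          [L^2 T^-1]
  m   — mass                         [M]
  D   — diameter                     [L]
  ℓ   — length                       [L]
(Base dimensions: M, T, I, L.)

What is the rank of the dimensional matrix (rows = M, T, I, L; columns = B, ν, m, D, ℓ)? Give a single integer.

4

Exponent matrix [M,T,I,L] × [B,ν,m,D,ℓ]:
  M: [ 1  0  1  0  0]
  T: [-2 -1  0  0  0]
  I: [-1  0  0  0  0]
  L: [ 0  2  0  1  1]
RREF → pivots at {B,ν,m,D} ⇒ r = 4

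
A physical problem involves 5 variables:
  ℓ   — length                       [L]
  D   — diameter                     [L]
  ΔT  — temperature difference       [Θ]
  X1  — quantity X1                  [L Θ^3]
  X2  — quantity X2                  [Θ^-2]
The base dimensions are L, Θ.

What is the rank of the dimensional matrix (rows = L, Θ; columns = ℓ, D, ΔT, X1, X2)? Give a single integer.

2

Dimensional matrix (L×Θ by ℓ×D×ΔT×X1×X2):
  L: [ 1  1  0  1  0]
  Θ: [ 0  0  1  3 -2]
Row reduction gives pivot columns ℓ,ΔT; rank = 2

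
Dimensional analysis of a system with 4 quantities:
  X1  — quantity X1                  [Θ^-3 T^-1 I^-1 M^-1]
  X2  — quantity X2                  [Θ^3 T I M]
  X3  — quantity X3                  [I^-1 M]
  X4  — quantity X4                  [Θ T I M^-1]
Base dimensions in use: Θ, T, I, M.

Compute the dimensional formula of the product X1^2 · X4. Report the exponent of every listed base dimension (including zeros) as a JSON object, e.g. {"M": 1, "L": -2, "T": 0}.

Exponent matrix [Θ,T,I,M] × [X1,X2,X3,X4]:
  Θ: [-3  3  0  1]
  T: [-1  1  0  1]
  I: [-1  1 -1  1]
  M: [-1  1  1 -1]
  [Θ]: (2)·-3+(1)·1 = -5
  [T]: (2)·-1+(1)·1 = -1
  [I]: (2)·-1+(1)·1 = -1
  [M]: (2)·-1+(1)·-1 = -3
⇒ Θ^-5 T^-1 I^-1 M^-3

{"Θ": -5, "T": -1, "I": -1, "M": -3}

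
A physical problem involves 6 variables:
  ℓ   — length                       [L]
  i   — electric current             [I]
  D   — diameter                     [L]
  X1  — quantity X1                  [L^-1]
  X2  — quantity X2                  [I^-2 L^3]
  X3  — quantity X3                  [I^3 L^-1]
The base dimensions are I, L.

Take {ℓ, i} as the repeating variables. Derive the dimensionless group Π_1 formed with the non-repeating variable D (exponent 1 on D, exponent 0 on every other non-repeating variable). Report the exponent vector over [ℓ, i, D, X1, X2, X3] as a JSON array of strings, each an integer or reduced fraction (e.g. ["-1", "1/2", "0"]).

["-1", "0", "1", "0", "0", "0"]

Dimensional matrix (I×L by ℓ×i×D×X1×X2×X3):
  I: [ 0  1  0  0 -2  3]
  L: [ 1  0  1 -1  3 -1]
Row reduction gives pivot columns ℓ,i; rank = 2
Pivot set = {ℓ,i}, free = {D,X1,X2,X3}
RREF:
  r0: [   1    0    1   -1    3   -1]
  r1: [   0    1    0    0   -2    3]
Fix exponent of D at 1, X1 at 0, X2 at 0, X3 at 0; solve each RREF row for its pivot's exponent:
  r0: exp(ℓ) + (1)·1 = 0 ⇒ exp(ℓ) = -1
  r1: exp(i) + (0)·1 = 0 ⇒ exp(i) = 0
Π_1 = ℓ^-1 · D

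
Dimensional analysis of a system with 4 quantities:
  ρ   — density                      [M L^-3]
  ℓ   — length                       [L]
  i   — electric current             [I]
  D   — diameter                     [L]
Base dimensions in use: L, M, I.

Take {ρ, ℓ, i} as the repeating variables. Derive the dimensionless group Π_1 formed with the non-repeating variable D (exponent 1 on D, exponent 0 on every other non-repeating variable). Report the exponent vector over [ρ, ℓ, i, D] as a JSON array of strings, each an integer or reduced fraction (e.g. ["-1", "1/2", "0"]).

Write exponents as rows L,M,I / cols ρ,ℓ,i,D:
  L: [-3  1  0  1]
  M: [ 1  0  0  0]
  I: [ 0  0  1  0]
Row reduction gives pivot columns ρ,ℓ,i; rank = 3
Repeat: ρ,ℓ,i; free: D
RREF:
  r0: [   1    0    0    0]
  r1: [   0    1    0    1]
  r2: [   0    0    1    0]
Fix exponent of D at 1; solve each RREF row for its pivot's exponent:
  r0: exp(ρ) + (0)·1 = 0 ⇒ exp(ρ) = 0
  r1: exp(ℓ) + (1)·1 = 0 ⇒ exp(ℓ) = -1
  r2: exp(i) + (0)·1 = 0 ⇒ exp(i) = 0
Π_1 = ℓ^-1 · D

["0", "-1", "0", "1"]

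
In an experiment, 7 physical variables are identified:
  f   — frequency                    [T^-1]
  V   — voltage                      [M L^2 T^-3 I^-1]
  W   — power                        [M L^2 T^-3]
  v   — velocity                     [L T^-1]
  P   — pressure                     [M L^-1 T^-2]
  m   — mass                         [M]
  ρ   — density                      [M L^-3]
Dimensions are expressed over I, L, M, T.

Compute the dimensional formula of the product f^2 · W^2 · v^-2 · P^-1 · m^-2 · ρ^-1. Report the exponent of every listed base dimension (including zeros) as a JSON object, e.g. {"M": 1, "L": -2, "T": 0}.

Dimensional matrix (I×L×M×T by f×V×W×v×P×m×ρ):
  I: [ 0 -1  0  0  0  0  0]
  L: [ 0  2  2  1 -1  0 -3]
  M: [ 0  1  1  0  1  1  1]
  T: [-1 -3 -3 -1 -2  0  0]
  [I]: (2)·0+(2)·0+(-2)·0+(-1)·0+(-2)·0+(-1)·0 = 0
  [L]: (2)·0+(2)·2+(-2)·1+(-1)·-1+(-2)·0+(-1)·-3 = 6
  [M]: (2)·0+(2)·1+(-2)·0+(-1)·1+(-2)·1+(-1)·1 = -2
  [T]: (2)·-1+(2)·-3+(-2)·-1+(-1)·-2+(-2)·0+(-1)·0 = -4
⇒ L^6 M^-2 T^-4

{"I": 0, "L": 6, "M": -2, "T": -4}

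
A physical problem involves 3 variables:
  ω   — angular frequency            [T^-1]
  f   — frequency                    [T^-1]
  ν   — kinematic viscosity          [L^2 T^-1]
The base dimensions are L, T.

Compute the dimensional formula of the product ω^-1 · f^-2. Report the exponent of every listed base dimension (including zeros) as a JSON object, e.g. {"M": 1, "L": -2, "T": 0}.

{"L": 0, "T": 3}

Write exponents as rows L,T / cols ω,f,ν:
  L: [ 0  0  2]
  T: [-1 -1 -1]
  [L]: (-1)·0+(-2)·0 = 0
  [T]: (-1)·-1+(-2)·-1 = 3
⇒ T^3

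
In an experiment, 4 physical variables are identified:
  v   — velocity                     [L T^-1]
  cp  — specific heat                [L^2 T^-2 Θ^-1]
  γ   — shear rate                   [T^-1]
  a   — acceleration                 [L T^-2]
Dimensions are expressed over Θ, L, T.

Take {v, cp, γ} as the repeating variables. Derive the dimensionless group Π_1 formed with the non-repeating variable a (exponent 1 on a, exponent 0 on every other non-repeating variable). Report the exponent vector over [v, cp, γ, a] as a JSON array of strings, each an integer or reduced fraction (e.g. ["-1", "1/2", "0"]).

["-1", "0", "-1", "1"]

Dimensional matrix (Θ×L×T by v×cp×γ×a):
  Θ: [ 0 -1  0  0]
  L: [ 1  2  0  1]
  T: [-1 -2 -1 -2]
Row reduction gives pivot columns v,cp,γ; rank = 3
Repeat: v,cp,γ; free: a
RREF:
  r0: [   1    0    0    1]
  r1: [   0    1    0    0]
  r2: [   0    0    1    1]
Fix exponent of a at 1; solve each RREF row for its pivot's exponent:
  r0: exp(v) + (1)·1 = 0 ⇒ exp(v) = -1
  r1: exp(cp) + (0)·1 = 0 ⇒ exp(cp) = 0
  r2: exp(γ) + (1)·1 = 0 ⇒ exp(γ) = -1
Π_1 = v^-1 · γ^-1 · a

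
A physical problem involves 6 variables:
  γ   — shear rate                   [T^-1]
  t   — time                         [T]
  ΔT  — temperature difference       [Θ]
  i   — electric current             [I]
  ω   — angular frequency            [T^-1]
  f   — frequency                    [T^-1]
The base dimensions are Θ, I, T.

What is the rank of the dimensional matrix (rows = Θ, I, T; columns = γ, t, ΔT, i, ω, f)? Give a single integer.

Dimensional matrix (Θ×I×T by γ×t×ΔT×i×ω×f):
  Θ: [ 0  0  1  0  0  0]
  I: [ 0  0  0  1  0  0]
  T: [-1  1  0  0 -1 -1]
RREF → pivots at {γ,ΔT,i} ⇒ r = 3

3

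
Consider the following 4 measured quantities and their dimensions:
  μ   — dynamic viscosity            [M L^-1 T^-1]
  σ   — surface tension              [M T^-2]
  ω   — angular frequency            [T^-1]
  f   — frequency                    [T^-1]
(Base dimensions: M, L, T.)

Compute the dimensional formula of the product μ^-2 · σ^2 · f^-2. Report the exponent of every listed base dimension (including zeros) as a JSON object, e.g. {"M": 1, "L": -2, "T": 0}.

{"M": 0, "L": 2, "T": 0}

Exponent matrix [M,L,T] × [μ,σ,ω,f]:
  M: [ 1  1  0  0]
  L: [-1  0  0  0]
  T: [-1 -2 -1 -1]
  [M]: (-2)·1+(2)·1+(-2)·0 = 0
  [L]: (-2)·-1+(2)·0+(-2)·0 = 2
  [T]: (-2)·-1+(2)·-2+(-2)·-1 = 0
⇒ L^2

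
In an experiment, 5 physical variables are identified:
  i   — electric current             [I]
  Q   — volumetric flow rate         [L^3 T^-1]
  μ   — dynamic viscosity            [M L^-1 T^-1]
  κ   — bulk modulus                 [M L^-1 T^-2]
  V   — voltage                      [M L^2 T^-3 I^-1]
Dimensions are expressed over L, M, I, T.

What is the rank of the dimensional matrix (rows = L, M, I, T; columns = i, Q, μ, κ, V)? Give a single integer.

Dimensional matrix (L×M×I×T by i×Q×μ×κ×V):
  L: [ 0  3 -1 -1  2]
  M: [ 0  0  1  1  1]
  I: [ 1  0  0  0 -1]
  T: [ 0 -1 -1 -2 -3]
RREF → pivots at {i,Q,μ,κ} ⇒ r = 4

4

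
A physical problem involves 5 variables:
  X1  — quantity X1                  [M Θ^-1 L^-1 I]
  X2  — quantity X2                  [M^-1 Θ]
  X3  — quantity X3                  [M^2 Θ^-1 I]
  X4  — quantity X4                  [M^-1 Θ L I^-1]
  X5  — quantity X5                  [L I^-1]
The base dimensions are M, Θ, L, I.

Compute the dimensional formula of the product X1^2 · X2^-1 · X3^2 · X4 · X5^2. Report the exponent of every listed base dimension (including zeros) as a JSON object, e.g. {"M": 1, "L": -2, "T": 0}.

Write exponents as rows M,Θ,L,I / cols X1,X2,X3,X4,X5:
  M: [ 1 -1  2 -1  0]
  Θ: [-1  1 -1  1  0]
  L: [-1  0  0  1  1]
  I: [ 1  0  1 -1 -1]
  [M]: (2)·1+(-1)·-1+(2)·2+(1)·-1+(2)·0 = 6
  [Θ]: (2)·-1+(-1)·1+(2)·-1+(1)·1+(2)·0 = -4
  [L]: (2)·-1+(-1)·0+(2)·0+(1)·1+(2)·1 = 1
  [I]: (2)·1+(-1)·0+(2)·1+(1)·-1+(2)·-1 = 1
⇒ M^6 Θ^-4 L I

{"M": 6, "Θ": -4, "L": 1, "I": 1}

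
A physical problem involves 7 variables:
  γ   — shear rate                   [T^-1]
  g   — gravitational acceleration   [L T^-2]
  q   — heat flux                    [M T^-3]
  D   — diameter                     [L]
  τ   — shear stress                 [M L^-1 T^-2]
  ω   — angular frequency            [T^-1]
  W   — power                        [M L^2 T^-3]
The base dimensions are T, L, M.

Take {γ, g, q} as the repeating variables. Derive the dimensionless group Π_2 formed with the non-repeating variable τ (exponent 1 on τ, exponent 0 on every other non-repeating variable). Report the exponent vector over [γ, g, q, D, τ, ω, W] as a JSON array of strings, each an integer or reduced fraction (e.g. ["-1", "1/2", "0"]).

["-1", "1", "-1", "0", "1", "0", "0"]

Write exponents as rows T,L,M / cols γ,g,q,D,τ,ω,W:
  T: [-1 -2 -3  0 -2 -1 -3]
  L: [ 0  1  0  1 -1  0  2]
  M: [ 0  0  1  0  1  0  1]
RREF → pivots at {γ,g,q} ⇒ r = 3
Repeat: γ,g,q; free: D,τ,ω,W
RREF:
  r0: [   1    0    0   -2    1    1   -4]
  r1: [   0    1    0    1   -1    0    2]
  r2: [   0    0    1    0    1    0    1]
Fix exponent of τ at 1, D at 0, ω at 0, W at 0; solve each RREF row for its pivot's exponent:
  r0: exp(γ) + (1)·1 = 0 ⇒ exp(γ) = -1
  r1: exp(g) + (-1)·1 = 0 ⇒ exp(g) = 1
  r2: exp(q) + (1)·1 = 0 ⇒ exp(q) = -1
Π_2 = γ^-1 · g · q^-1 · τ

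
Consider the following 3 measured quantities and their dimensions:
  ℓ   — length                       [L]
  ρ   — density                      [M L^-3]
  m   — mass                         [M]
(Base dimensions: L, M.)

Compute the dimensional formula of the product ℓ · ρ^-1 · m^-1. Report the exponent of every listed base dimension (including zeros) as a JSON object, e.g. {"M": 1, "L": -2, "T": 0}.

Dimensional matrix (L×M by ℓ×ρ×m):
  L: [ 1 -3  0]
  M: [ 0  1  1]
  [L]: (1)·1+(-1)·-3+(-1)·0 = 4
  [M]: (1)·0+(-1)·1+(-1)·1 = -2
⇒ L^4 M^-2

{"L": 4, "M": -2}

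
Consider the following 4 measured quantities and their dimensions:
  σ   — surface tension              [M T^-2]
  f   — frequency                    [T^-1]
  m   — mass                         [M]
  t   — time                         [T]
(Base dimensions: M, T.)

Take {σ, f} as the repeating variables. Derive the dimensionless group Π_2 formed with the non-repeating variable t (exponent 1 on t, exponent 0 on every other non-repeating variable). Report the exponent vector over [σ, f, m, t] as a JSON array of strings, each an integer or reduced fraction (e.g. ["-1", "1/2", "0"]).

Write exponents as rows M,T / cols σ,f,m,t:
  M: [ 1  0  1  0]
  T: [-2 -1  0  1]
RREF → pivots at {σ,f} ⇒ r = 2
Pivot set = {σ,f}, free = {m,t}
RREF:
  r0: [   1    0    1    0]
  r1: [   0    1   -2   -1]
Fix exponent of t at 1, m at 0; solve each RREF row for its pivot's exponent:
  r0: exp(σ) + (0)·1 = 0 ⇒ exp(σ) = 0
  r1: exp(f) + (-1)·1 = 0 ⇒ exp(f) = 1
Π_2 = f · t

["0", "1", "0", "1"]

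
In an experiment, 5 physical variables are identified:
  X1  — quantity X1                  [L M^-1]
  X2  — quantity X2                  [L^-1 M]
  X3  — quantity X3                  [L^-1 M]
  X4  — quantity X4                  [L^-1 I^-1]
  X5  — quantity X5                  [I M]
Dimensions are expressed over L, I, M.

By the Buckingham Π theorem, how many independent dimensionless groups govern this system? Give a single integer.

Exponent matrix [L,I,M] × [X1,X2,X3,X4,X5]:
  L: [ 1 -1 -1 -1  0]
  I: [ 0  0  0 -1  1]
  M: [-1  1  1  0  1]
Row reduction gives pivot columns X1,X4; rank = 2
n=5, r=2 ⇒ 3 dimensionless groups

3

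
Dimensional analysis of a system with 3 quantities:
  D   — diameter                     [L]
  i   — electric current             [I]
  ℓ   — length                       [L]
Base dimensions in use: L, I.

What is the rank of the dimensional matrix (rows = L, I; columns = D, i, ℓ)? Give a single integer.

Exponent matrix [L,I] × [D,i,ℓ]:
  L: [ 1  0  1]
  I: [ 0  1  0]
RREF → pivots at {D,i} ⇒ r = 2

2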